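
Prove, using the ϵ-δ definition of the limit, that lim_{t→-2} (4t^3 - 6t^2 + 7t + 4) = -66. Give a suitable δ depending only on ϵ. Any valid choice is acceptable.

δ = min(2, ϵ/155)

Let ϵ > 0 be given. We want δ > 0 such that 0 < |t + 2| < δ implies |(4t^3 - 6t^2 + 7t + 4) + 66| < ϵ.
(4t^3 - 6t^2 + 7t + 4) + 66 = 4t^3 - 6t^2 + 7t + 70 = (t + 2)(4t^2 - 14t + 35).
So |(4t^3 - 6t^2 + 7t + 4) + 66| = |t + 2|·|4t^2 - 14t + 35|.
Assume first that |t + 2| < 2, so |t| < 4. Then |4t^2 - 14t + 35| ≤ 4·4^2 + 14·4 + 35 = 155.
Hence |(4t^3 - 6t^2 + 7t + 4) + 66| ≤ 155|t + 2| < ϵ provided |t + 2| < ϵ/155.
Take δ = min(2, ϵ/155). Then 0 < |t + 2| < δ gives both |t + 2| < 2 and |t + 2| < ϵ/155, so |(4t^3 - 6t^2 + 7t + 4) + 66| < ϵ.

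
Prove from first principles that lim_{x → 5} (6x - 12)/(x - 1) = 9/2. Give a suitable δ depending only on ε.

δ = min(2, (4/3)ε)

Let ε > 0 be given. We want δ > 0 with 0 < |x − 5| < δ ⇒ |(6x - 12)/(x - 1) − (9/2)| < ε.
Combining over a common denominator, (6x - 12)/(x - 1) − (9/2) = [(6x - 12)·4 − 18·(x - 1)] / [4·(x - 1)] = 6(x − 5) / (4(x - 1)).
So |(6x - 12)/(x - 1) − (9/2)| = 6|x − 5| / (4·|x − 1|).
Require δ ≤ 2, so |x − 1| ≥ |4| − |x − 5| > 4 − 2 = 2.
Hence |(6x - 12)/(x - 1) − (9/2)| < 6|x − 5|/(4·2) = (3/4)|x − 5|, which is < ε once |x − 5| < (4/3)ε.
Take δ = min(2, (4/3)ε). Then 0 < |x − 5| < δ forces both bounds, so |(6x - 12)/(x - 1) − (9/2)| < ε.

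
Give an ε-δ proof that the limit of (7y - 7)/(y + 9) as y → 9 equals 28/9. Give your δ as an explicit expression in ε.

Suppose ε > 0. We want δ > 0 with 0 < |y − 9| < δ ⇒ |(7y - 7)/(y + 9) − (28/9)| < ε.
Combining over a common denominator, (7y - 7)/(y + 9) − (28/9) = [(7y - 7)·18 − 56·(y + 9)] / [18·(y + 9)] = 70(y − 9) / (18(y + 9)).
So |(7y - 7)/(y + 9) − (28/9)| = 70|y − 9| / (18·|y + 9|).
Restrict δ ≤ 9. Then |y − 9| < 9 gives |y + 9| = |(y − 9) + 18| ≥ 18 − 9 = 9.
Hence |(7y - 7)/(y + 9) − (28/9)| < 70|y − 9|/(18·9) = (35/81)|y − 9|, which is < ε once |y − 9| < (81/35)ε.
Take δ = min(9, (81/35)ε). Then 0 < |y − 9| < δ forces both bounds, so |(7y - 7)/(y + 9) − (28/9)| < ε.

δ = min(9, (81/35)ε)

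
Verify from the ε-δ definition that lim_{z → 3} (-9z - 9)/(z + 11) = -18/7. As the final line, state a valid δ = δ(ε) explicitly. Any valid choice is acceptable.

Suppose ε > 0. We want δ > 0 with 0 < |z − 3| < δ ⇒ |(-9z - 9)/(z + 11) + 18/7| < ε.
Combining over a common denominator, (-9z - 9)/(z + 11) + 18/7 = [(-9z - 9)·14 − (-36)·(z + 11)] / [14·(z + 11)] = -90(z − 3) / (14(z + 11)).
So |(-9z - 9)/(z + 11) + 18/7| = 90|z − 3| / (14·|z + 11|).
Restrict δ ≤ 7. Then |z − 3| < 7 gives |z + 11| = |(z − 3) + 14| ≥ 14 − 7 = 7.
Hence |(-9z - 9)/(z + 11) + 18/7| < 90|z − 3|/(14·7) = (45/49)|z − 3|, which is < ε once |z − 3| < (49/45)ε.
Take δ = min(7, (49/45)ε). Then 0 < |z − 3| < δ forces both bounds, so |(-9z - 9)/(z + 11) + 18/7| < ε.

δ = min(7, (49/45)ε)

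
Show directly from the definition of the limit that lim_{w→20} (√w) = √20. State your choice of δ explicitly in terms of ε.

Let ε > 0 be given. We want δ > 0 such that 0 < |w − 20| < δ implies |√w − √20| < ε.
Multiplying by the conjugate, |√w − √20| = |w − 20|/(√w + √20).
Restrict δ ≤ 20 so that |w − 20| < 20 forces w > 0, and then √w + √20 > √20.
Hence |√w − √20| < |w − 20|/√20, which is < ε once |w − 20| < √20·ε.
Take δ = min(20, √20·ε). If 0 < |w − 20| < δ then w > 0 and |√w − √20| < |w − 20|/√20 < ε.

δ = min(20, √20·ε)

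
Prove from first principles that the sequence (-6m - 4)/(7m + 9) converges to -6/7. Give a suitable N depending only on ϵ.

Suppose ϵ > 0. For m ≥ 1, |(-6m - 4)/(7m + 9) + 6/7| = |26|/(7(7m + 9)) = 26/(7(7m + 9)).
Since 7m + 9 ≥ 7m for m ≥ 1, this is ≤ 26/(7·7m) = (26/49)/m.
So |(-6m - 4)/(7m + 9) + 6/7| < ϵ whenever m > (26/49)/ϵ.
Take N = (26/49)/ϵ. If m > N then |(-6m - 4)/(7m + 9) + 6/7| ≤ (26/49)/m < ϵ.

N = (26/49)/ϵ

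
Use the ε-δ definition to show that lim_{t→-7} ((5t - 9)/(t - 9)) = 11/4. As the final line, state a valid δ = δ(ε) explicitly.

δ = min(8, (32/9)ε)

Fix ε > 0. We want δ > 0 with 0 < |t + 7| < δ ⇒ |(5t - 9)/(t - 9) − (11/4)| < ε.
Combining over a common denominator, (5t - 9)/(t - 9) − (11/4) = [(5t - 9)·(-16) − (-44)·(t - 9)] / [(-16)·(t - 9)] = -36(t + 7) / ((-16)(t - 9)).
So |(5t - 9)/(t - 9) − (11/4)| = 36|t + 7| / (16·|t − 9|).
Restrict δ ≤ 8. Then |t + 7| < 8 gives |t − 9| = |(t + 7) + (-16)| ≥ 16 − 8 = 8.
Hence |(5t - 9)/(t - 9) − (11/4)| < 36|t + 7|/(16·8) = (9/32)|t + 7|, which is < ε once |t + 7| < (32/9)ε.
Take δ = min(8, (32/9)ε). Then 0 < |t + 7| < δ forces both bounds, so |(5t - 9)/(t - 9) − (11/4)| < ε.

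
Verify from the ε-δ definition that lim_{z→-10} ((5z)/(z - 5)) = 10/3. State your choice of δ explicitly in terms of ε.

δ = min(15/2, (9/2)ε)

Let ε > 0 be given. We want δ > 0 with 0 < |z + 10| < δ ⇒ |(5z)/(z - 5) − (10/3)| < ε.
Combining over a common denominator, (5z)/(z - 5) − (10/3) = [(5z)·(-15) − (-50)·(z - 5)] / [(-15)·(z - 5)] = -25(z + 10) / ((-15)(z - 5)).
So |(5z)/(z - 5) − (10/3)| = 25|z + 10| / (15·|z − 5|).
Restrict δ ≤ 15/2. Then |z + 10| < 15/2 gives |z − 5| = |(z + 10) + (-15)| ≥ 15 − 15/2 = 15/2.
Hence |(5z)/(z - 5) − (10/3)| < 25|z + 10|/(15·(15/2)) = (2/9)|z + 10|, which is < ε once |z + 10| < (9/2)ε.
Take δ = min(15/2, (9/2)ε). Then 0 < |z + 10| < δ forces both bounds, so |(5z)/(z - 5) − (10/3)| < ε.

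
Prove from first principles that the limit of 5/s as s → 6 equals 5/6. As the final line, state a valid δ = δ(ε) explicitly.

Suppose ε > 0. We seek δ > 0 such that 0 < |s − 6| < δ implies |5/s − (5/6)| < ε.
|5/s − (5/6)| = 5·|6 − s|/(6·|s|) = 5|s − 6|/(6|s|).
Require δ ≤ 3 so that |s| > 6 − 3 = 3, hence 6|s| > 18.
Then |5/s − (5/6)| < 5|s − 6|/18, which is < ε when |s − 6| < (18/5)ε.
Take δ = min(3, (18/5)ε). Then 0 < |s − 6| < δ gives both |s − 6| < 3 and |s − 6| < (18/5)ε, so |5/s − (5/6)| < ε.

δ = min(3, (18/5)ε)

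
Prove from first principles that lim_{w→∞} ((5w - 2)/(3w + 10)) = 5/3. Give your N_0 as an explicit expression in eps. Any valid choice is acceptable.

Suppose eps > 0. We seek N_0 > 0 such that w > N_0 implies |(5w - 2)/(3w + 10) − (5/3)| < eps.
(5w - 2)/(3w + 10) − (5/3) = (3(5w - 2) − 5(3w + 10)) / (3(3w + 10)) = -56/(3(3w + 10)).
For w > 0 we have 3w + 10 > 3w, so |(5w - 2)/(3w + 10) − (5/3)| = 56/(3(3w + 10)) < 56/(3·3w) = (56/9)/w.
Thus |(5w - 2)/(3w + 10) − (5/3)| < eps whenever w > (56/9)/eps.
Take N_0 = (56/9)/eps. If w > N_0 then |(5w - 2)/(3w + 10) − (5/3)| < (56/9)/w < eps.

N_0 = (56/9)/eps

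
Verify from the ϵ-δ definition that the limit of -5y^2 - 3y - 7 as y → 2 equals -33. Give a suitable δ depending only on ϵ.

Let ϵ > 0 be given. We want δ > 0 such that 0 < |y − 2| < δ implies |(-5y^2 - 3y - 7) + 33| < ϵ.
(-5y^2 - 3y - 7) + 33 = -5y^2 - 3y + 26 = (y − 2)(-5y - 13).
So |(-5y^2 - 3y - 7) + 33| = |y − 2|·|-5y - 13|.
Require δ ≤ 1. Then |y − 2| < 1 gives |y| < 3, and by the triangle inequality |-5y - 13| ≤ 5·3 + 13 = 28.
Hence |(-5y^2 - 3y - 7) + 33| ≤ 28|y − 2| < ϵ provided |y − 2| < ϵ/28.
Take δ = min(1, ϵ/28). Then 0 < |y − 2| < δ gives both |y − 2| < 1 and |y − 2| < ϵ/28, so |(-5y^2 - 3y - 7) + 33| < ϵ.

δ = min(1, ϵ/28)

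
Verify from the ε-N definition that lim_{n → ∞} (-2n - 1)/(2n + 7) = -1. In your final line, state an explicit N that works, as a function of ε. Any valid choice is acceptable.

N = 3/ε

Let ε > 0. For n ≥ 1, |(-2n - 1)/(2n + 7) + 1| = |12|/(2(2n + 7)) = 12/(2(2n + 7)).
Since 2n + 7 ≥ 2n for n ≥ 1, this is ≤ 12/(2·2n) = 3/n.
So |(-2n - 1)/(2n + 7) + 1| < ε whenever n > 3/ε.
Take N = 3/ε. If n > N then |(-2n - 1)/(2n + 7) + 1| ≤ 3/n < ε.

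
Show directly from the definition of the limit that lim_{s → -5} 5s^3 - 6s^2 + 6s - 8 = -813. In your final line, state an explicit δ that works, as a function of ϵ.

δ = min(2, ϵ/623)

Fix ϵ > 0. We want δ > 0 such that 0 < |s + 5| < δ implies |(5s^3 - 6s^2 + 6s - 8) + 813| < ϵ.
(5s^3 - 6s^2 + 6s - 8) + 813 = 5s^3 - 6s^2 + 6s + 805 = (s + 5)(5s^2 - 31s + 161).
So |(5s^3 - 6s^2 + 6s - 8) + 813| = |s + 5|·|5s^2 - 31s + 161|.
Require δ ≤ 2. Then |s + 5| < 2 gives |s| < 7, and by the triangle inequality |5s^2 - 31s + 161| ≤ 5·7^2 + 31·7 + 161 = 623.
Hence |(5s^3 - 6s^2 + 6s - 8) + 813| ≤ 623|s + 5| < ϵ provided |s + 5| < ϵ/623.
Choosing δ = min(2, ϵ/623) ensures both conditions, hence |(5s^3 - 6s^2 + 6s - 8) + 813| < ϵ.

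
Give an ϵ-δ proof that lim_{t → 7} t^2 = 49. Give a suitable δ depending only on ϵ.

δ = min(1, ϵ/15)

Fix ϵ > 0. We seek δ > 0 with 0 < |t − 7| < δ ⇒ |t^2 − 49| < ϵ.
Factor: t^2 − 49 = (t − 7)(t + 7), so |t^2 − 49| = |t − 7|·|t + 7|.
Impose δ ≤ 1 so that |t| < 8; then |t + 7| ≤ 15.
Hence |t^2 − 49| ≤ 15|t − 7|, which is < ϵ once |t − 7| < ϵ/15.
Take δ = min(1, ϵ/15). If 0 < |t − 7| < δ then both bounds hold and |t^2 − 49| ≤ 15|t − 7| < 15·(ϵ/15) = ϵ.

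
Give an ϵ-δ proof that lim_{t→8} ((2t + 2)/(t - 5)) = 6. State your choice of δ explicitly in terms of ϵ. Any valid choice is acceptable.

δ = min(3/2, (3/8)ϵ)

Suppose ϵ > 0. We want δ > 0 with 0 < |t − 8| < δ ⇒ |(2t + 2)/(t - 5) − 6| < ϵ.
Combining over a common denominator, (2t + 2)/(t - 5) − 6 = [(2t + 2)·3 − 18·(t - 5)] / [3·(t - 5)] = -12(t − 8) / (3(t - 5)).
So |(2t + 2)/(t - 5) − 6| = 12|t − 8| / (3·|t − 5|).
Require δ ≤ 3/2, so |t − 5| ≥ |3| − |t − 8| > 3 − 3/2 = 3/2.
Hence |(2t + 2)/(t - 5) − 6| < 12|t − 8|/(3·(3/2)) = (8/3)|t − 8|, which is < ϵ once |t − 8| < (3/8)ϵ.
Take δ = min(3/2, (3/8)ϵ). Then 0 < |t − 8| < δ forces both bounds, so |(2t + 2)/(t - 5) − 6| < ϵ.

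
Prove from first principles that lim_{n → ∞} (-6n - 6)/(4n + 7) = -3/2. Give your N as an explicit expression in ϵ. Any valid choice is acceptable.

N = (9/8)/ϵ

Fix ϵ > 0. For n ≥ 1, |(-6n - 6)/(4n + 7) + 3/2| = |18|/(4(4n + 7)) = 18/(4(4n + 7)).
Since 4n + 7 ≥ 4n for n ≥ 1, this is ≤ 18/(4·4n) = (9/8)/n.
So |(-6n - 6)/(4n + 7) + 3/2| < ϵ whenever n > (9/8)/ϵ.
Take N = (9/8)/ϵ. If n > N then |(-6n - 6)/(4n + 7) + 3/2| ≤ (9/8)/n < ϵ.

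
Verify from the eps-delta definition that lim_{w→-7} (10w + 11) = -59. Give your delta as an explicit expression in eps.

Fix eps > 0. We need delta > 0 so that 0 < |w + 7| < delta implies |(10w + 11) + 59| < eps.
|(10w + 11) + 59| = |10w + 70| = 10|w + 7|.
So 10|w + 7| < eps exactly when |w + 7| < eps/10.
Choosing delta = eps/10 gives |(10w + 11) + 59| = 10|w + 7| < eps whenever |w + 7| < delta.

delta = eps/10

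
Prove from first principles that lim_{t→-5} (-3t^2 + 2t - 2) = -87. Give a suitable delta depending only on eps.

delta = min(1, eps/35)

Let eps > 0. We want delta > 0 such that 0 < |t + 5| < delta implies |(-3t^2 + 2t - 2) + 87| < eps.
(-3t^2 + 2t - 2) + 87 = -3t^2 + 2t + 85 = (t + 5)(-3t + 17).
So |(-3t^2 + 2t - 2) + 87| = |t + 5|·|-3t + 17|.
Assume first that |t + 5| < 1, so |t| < 6. Then |-3t + 17| ≤ 3·6 + 17 = 35.
Hence |(-3t^2 + 2t - 2) + 87| ≤ 35|t + 5| < eps provided |t + 5| < eps/35.
Choosing delta = min(1, eps/35) ensures both conditions, hence |(-3t^2 + 2t - 2) + 87| < eps.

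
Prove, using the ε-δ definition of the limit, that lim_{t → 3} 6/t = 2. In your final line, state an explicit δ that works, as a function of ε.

Let ε > 0 be given. We seek δ > 0 such that 0 < |t − 3| < δ implies |6/t − 2| < ε.
|6/t − 2| = 6·|3 − t|/(3·|t|) = 6|t − 3|/(3|t|).
Restrict δ ≤ 3/2. Then |t − 3| < 3/2 gives |t| > 3/2, so 3|t| > 9/2.
Then |6/t − 2| < 6|t − 3|/(9/2), which is < ε when |t − 3| < (3/4)ε.
Take δ = min(3/2, (3/4)ε). Then 0 < |t − 3| < δ gives both |t − 3| < 3/2 and |t − 3| < (3/4)ε, so |6/t − 2| < ε.

δ = min(3/2, (3/4)ε)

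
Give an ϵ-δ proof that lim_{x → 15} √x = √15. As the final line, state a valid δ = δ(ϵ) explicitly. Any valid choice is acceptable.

Let ϵ > 0. We want δ > 0 such that 0 < |x − 15| < δ implies |√x − √15| < ϵ.
Rationalise: √x − √15 = (x − 15)/(√x + √15), so |√x − √15| = |x − 15|/(√x + √15).
Restrict δ ≤ 15 so that |x − 15| < 15 forces x > 0, and then √x + √15 > √15.
Hence |√x − √15| < |x − 15|/√15, which is < ϵ once |x − 15| < √15·ϵ.
Take δ = min(15, √15·ϵ). If 0 < |x − 15| < δ then x > 0 and |√x − √15| < |x − 15|/√15 < ϵ.

δ = min(15, √15·ϵ)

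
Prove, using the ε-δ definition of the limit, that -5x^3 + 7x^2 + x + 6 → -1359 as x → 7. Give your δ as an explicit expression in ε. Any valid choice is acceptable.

Let ε > 0 be given. We want δ > 0 such that 0 < |x − 7| < δ implies |(-5x^3 + 7x^2 + x + 6) + 1359| < ε.
(-5x^3 + 7x^2 + x + 6) + 1359 = -5x^3 + 7x^2 + x + 1365 = (x − 7)(-5x^2 - 28x - 195).
So |(-5x^3 + 7x^2 + x + 6) + 1359| = |x − 7|·|-5x^2 - 28x - 195|.
Assume first that |x − 7| < 1, so |x| < 8. Then |-5x^2 - 28x - 195| ≤ 5·8^2 + 28·8 + 195 = 739.
Hence |(-5x^3 + 7x^2 + x + 6) + 1359| ≤ 739|x − 7| < ε provided |x − 7| < ε/739.
Take δ = min(1, ε/739). Then 0 < |x − 7| < δ gives both |x − 7| < 1 and |x − 7| < ε/739, so |(-5x^3 + 7x^2 + x + 6) + 1359| < ε.

δ = min(1, ε/739)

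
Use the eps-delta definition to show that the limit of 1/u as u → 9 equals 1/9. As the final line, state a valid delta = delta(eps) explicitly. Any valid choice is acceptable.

Suppose eps > 0. We seek delta > 0 such that 0 < |u − 9| < delta implies |1/u − (1/9)| < eps.
|1/u − (1/9)| = |9 − u|/(9·|u|) = |u − 9|/(9|u|).
Restrict delta ≤ 9/2. Then |u − 9| < 9/2 gives |u| > 9/2, so 9|u| > 81/2.
Then |1/u − (1/9)| < |u − 9|/(81/2), which is < eps when |u − 9| < (81/2)eps.
Take delta = min(9/2, (81/2)eps). Then 0 < |u − 9| < delta gives both |u − 9| < 9/2 and |u − 9| < (81/2)eps, so |1/u − (1/9)| < eps.

delta = min(9/2, (81/2)eps)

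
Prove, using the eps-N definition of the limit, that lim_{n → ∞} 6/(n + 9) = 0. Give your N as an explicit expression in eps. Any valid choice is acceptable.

N = 6/eps

Let eps > 0. For n ≥ 1, |6/(n + 9) − 0| = 6/(n + 9) ≤ 6/n.
We need 6/n < eps, i.e. n > 6/eps.
Take N = 6/eps. If n > N then |6/(n + 9)| ≤ 6/n < eps.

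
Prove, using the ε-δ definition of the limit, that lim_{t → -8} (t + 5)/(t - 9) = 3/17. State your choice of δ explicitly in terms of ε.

Fix ε > 0. We want δ > 0 with 0 < |t + 8| < δ ⇒ |(t + 5)/(t - 9) − (3/17)| < ε.
Combining over a common denominator, (t + 5)/(t - 9) − (3/17) = [(t + 5)·(-17) − (-3)·(t - 9)] / [(-17)·(t - 9)] = -14(t + 8) / ((-17)(t - 9)).
So |(t + 5)/(t - 9) − (3/17)| = 14|t + 8| / (17·|t − 9|).
Require δ ≤ 17/2, so |t − 9| ≥ |-17| − |t + 8| > 17 − 17/2 = 17/2.
Hence |(t + 5)/(t - 9) − (3/17)| < 14|t + 8|/(17·(17/2)) = (28/289)|t + 8|, which is < ε once |t + 8| < (289/28)ε.
Take δ = min(17/2, (289/28)ε). Then 0 < |t + 8| < δ forces both bounds, so |(t + 5)/(t - 9) − (3/17)| < ε.

δ = min(17/2, (289/28)ε)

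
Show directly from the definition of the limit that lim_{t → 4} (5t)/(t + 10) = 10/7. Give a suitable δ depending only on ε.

Let ε > 0 be given. We want δ > 0 with 0 < |t − 4| < δ ⇒ |(5t)/(t + 10) − (10/7)| < ε.
Combining over a common denominator, (5t)/(t + 10) − (10/7) = [(5t)·14 − 20·(t + 10)] / [14·(t + 10)] = 50(t − 4) / (14(t + 10)).
So |(5t)/(t + 10) − (10/7)| = 50|t − 4| / (14·|t + 10|).
Restrict δ ≤ 7. Then |t − 4| < 7 gives |t + 10| = |(t − 4) + 14| ≥ 14 − 7 = 7.
Hence |(5t)/(t + 10) − (10/7)| < 50|t − 4|/(14·7) = (25/49)|t − 4|, which is < ε once |t − 4| < (49/25)ε.
Take δ = min(7, (49/25)ε). Then 0 < |t − 4| < δ forces both bounds, so |(5t)/(t + 10) − (10/7)| < ε.

δ = min(7, (49/25)ε)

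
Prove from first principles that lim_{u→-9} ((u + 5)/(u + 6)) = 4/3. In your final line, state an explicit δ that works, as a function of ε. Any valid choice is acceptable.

δ = min(3/2, (9/2)ε)

Let ε > 0. We want δ > 0 with 0 < |u + 9| < δ ⇒ |(u + 5)/(u + 6) − (4/3)| < ε.
Combining over a common denominator, (u + 5)/(u + 6) − (4/3) = [(u + 5)·(-3) − (-4)·(u + 6)] / [(-3)·(u + 6)] = 1(u + 9) / ((-3)(u + 6)).
So |(u + 5)/(u + 6) − (4/3)| = |u + 9| / (3·|u + 6|).
Require δ ≤ 3/2, so |u + 6| ≥ |-3| − |u + 9| > 3 − 3/2 = 3/2.
Hence |(u + 5)/(u + 6) − (4/3)| < |u + 9|/(3·(3/2)) = (2/9)|u + 9|, which is < ε once |u + 9| < (9/2)ε.
Take δ = min(3/2, (9/2)ε). Then 0 < |u + 9| < δ forces both bounds, so |(u + 5)/(u + 6) − (4/3)| < ε.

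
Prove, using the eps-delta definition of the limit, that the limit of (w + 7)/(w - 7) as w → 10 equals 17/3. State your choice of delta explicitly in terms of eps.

delta = min(3/2, (9/28)eps)

Fix eps > 0. We want delta > 0 with 0 < |w − 10| < delta ⇒ |(w + 7)/(w - 7) − (17/3)| < eps.
Combining over a common denominator, (w + 7)/(w - 7) − (17/3) = [(w + 7)·3 − 17·(w - 7)] / [3·(w - 7)] = -14(w − 10) / (3(w - 7)).
So |(w + 7)/(w - 7) − (17/3)| = 14|w − 10| / (3·|w − 7|).
Restrict delta ≤ 3/2. Then |w − 10| < 3/2 gives |w − 7| = |(w − 10) + 3| ≥ 3 − 3/2 = 3/2.
Hence |(w + 7)/(w - 7) − (17/3)| < 14|w − 10|/(3·(3/2)) = (28/9)|w − 10|, which is < eps once |w − 10| < (9/28)eps.
Take delta = min(3/2, (9/28)eps). Then 0 < |w − 10| < delta forces both bounds, so |(w + 7)/(w - 7) − (17/3)| < eps.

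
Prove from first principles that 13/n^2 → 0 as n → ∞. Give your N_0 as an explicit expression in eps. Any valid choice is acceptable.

N_0 = (13/eps)^{1/2}

Let eps > 0 be given. For n ≥ 1, |13/n^2 − 0| = 13/n^2.
13/n^2 < eps ⇔ n^2 > 13/eps ⇔ n > (13/eps)^{1/2}.
Take N_0 = (13/eps)^{1/2}. Then n > N_0 implies 13/n^2 < eps.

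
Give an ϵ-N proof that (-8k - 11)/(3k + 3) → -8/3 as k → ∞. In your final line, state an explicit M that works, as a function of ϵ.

Let ϵ > 0. For k ≥ 1, |(-8k - 11)/(3k + 3) + 8/3| = |-9|/(3(3k + 3)) = 9/(3(3k + 3)).
Since 3k + 3 ≥ 3k for k ≥ 1, this is ≤ 9/(3·3k) = 1/k.
So |(-8k - 11)/(3k + 3) + 8/3| < ϵ whenever k > 1/ϵ.
Take M = 1/ϵ. If k > M then |(-8k - 11)/(3k + 3) + 8/3| ≤ 1/k < ϵ.

M = 1/ϵ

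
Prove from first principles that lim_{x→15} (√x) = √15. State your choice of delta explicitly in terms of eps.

Let eps > 0. We want delta > 0 such that 0 < |x − 15| < delta implies |√x − √15| < eps.
Rationalise: √x − √15 = (x − 15)/(√x + √15), so |√x − √15| = |x − 15|/(√x + √15).
Restrict delta ≤ 15 so that |x − 15| < 15 forces x > 0, and then √x + √15 > √15.
Hence |√x − √15| < |x − 15|/√15, which is < eps once |x − 15| < √15·eps.
Take delta = min(15, √15·eps). If 0 < |x − 15| < delta then x > 0 and |√x − √15| < |x − 15|/√15 < eps.

delta = min(15, √15·eps)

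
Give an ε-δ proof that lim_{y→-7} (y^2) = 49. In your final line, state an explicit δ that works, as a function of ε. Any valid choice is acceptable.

δ = min(1, ε/15)

Let ε > 0. We seek δ > 0 with 0 < |y + 7| < δ ⇒ |y^2 − 49| < ε.
Factor: y^2 − 49 = (y + 7)(y - 7), so |y^2 − 49| = |y + 7|·|y - 7|.
Impose δ ≤ 1 so that |y| < 8; then |y - 7| ≤ 15.
Hence |y^2 − 49| ≤ 15|y + 7|, which is < ε once |y + 7| < ε/15.
Take δ = min(1, ε/15). If 0 < |y + 7| < δ then both bounds hold and |y^2 − 49| ≤ 15|y + 7| < 15·(ε/15) = ε.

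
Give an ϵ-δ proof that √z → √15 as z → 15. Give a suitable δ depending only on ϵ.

Suppose ϵ > 0. We want δ > 0 such that 0 < |z − 15| < δ implies |√z − √15| < ϵ.
Rationalise: √z − √15 = (z − 15)/(√z + √15), so |√z − √15| = |z − 15|/(√z + √15).
Restrict δ ≤ 15 so that |z − 15| < 15 forces z > 0, and then √z + √15 > √15.
Hence |√z − √15| < |z − 15|/√15, which is < ϵ once |z − 15| < √15·ϵ.
Take δ = min(15, √15·ϵ). If 0 < |z − 15| < δ then z > 0 and |√z − √15| < |z − 15|/√15 < ϵ.

δ = min(15, √15·ϵ)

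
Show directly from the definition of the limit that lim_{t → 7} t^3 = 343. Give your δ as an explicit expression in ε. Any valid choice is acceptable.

Suppose ε > 0. We seek δ > 0 with 0 < |t − 7| < δ ⇒ |t^3 − 343| < ε.
Factor: t^3 − 343 = (t − 7)(t^2 + 7t + 49), so |t^3 − 343| = |t − 7|·|t^2 + 7t + 49|.
Restrict δ ≤ 1. Then |t − 7| < 1 gives |t| < 8, so by the triangle inequality |t^2 + 7t + 49| ≤ 8^2 + 7·8 + 49 = 169.
Hence |t^3 − 343| ≤ 169|t − 7|, which is < ε once |t − 7| < ε/169.
Take δ = min(1, ε/169). If 0 < |t − 7| < δ then both bounds hold and |t^3 − 343| ≤ 169|t − 7| < 169·(ε/169) = ε.

δ = min(1, ε/169)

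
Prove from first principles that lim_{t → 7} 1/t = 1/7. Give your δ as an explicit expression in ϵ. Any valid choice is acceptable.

Fix ϵ > 0. We seek δ > 0 such that 0 < |t − 7| < δ implies |1/t − (1/7)| < ϵ.
|1/t − (1/7)| = |7 − t|/(7·|t|) = |t − 7|/(7|t|).
Restrict δ ≤ 7/2. Then |t − 7| < 7/2 gives |t| > 7/2, so 7|t| > 49/2.
Then |1/t − (1/7)| < |t − 7|/(49/2), which is < ϵ when |t − 7| < (49/2)ϵ.
Take δ = min(7/2, (49/2)ϵ). Then 0 < |t − 7| < δ gives both |t − 7| < 7/2 and |t − 7| < (49/2)ϵ, so |1/t − (1/7)| < ϵ.

δ = min(7/2, (49/2)ϵ)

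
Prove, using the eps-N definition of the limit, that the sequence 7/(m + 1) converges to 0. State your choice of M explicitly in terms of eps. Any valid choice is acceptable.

M = 7/eps

Let eps > 0. For m ≥ 1, |7/(m + 1) − 0| = 7/(m + 1) ≤ 7/m.
We need 7/m < eps, i.e. m > 7/eps.
Take M = 7/eps. If m > M then |7/(m + 1)| ≤ 7/m < eps.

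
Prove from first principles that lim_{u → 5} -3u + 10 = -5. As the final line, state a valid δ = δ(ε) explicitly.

δ = ε/3

Fix ε > 0. We need δ > 0 so that 0 < |u − 5| < δ implies |(-3u + 10) + 5| < ε.
Since (-3u + 10) + 5 = -3(u − 5), we have |(-3u + 10) + 5| = 3|u − 5|.
Thus it suffices that |u − 5| < ε/3.
Take δ = ε/3. If 0 < |u − 5| < δ then |(-3u + 10) + 5| = 3|u − 5| < 3·(ε/3) = ε.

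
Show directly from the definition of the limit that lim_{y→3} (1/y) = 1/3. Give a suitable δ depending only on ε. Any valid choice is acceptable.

δ = min(3/2, (9/2)ε)

Suppose ε > 0. We seek δ > 0 such that 0 < |y − 3| < δ implies |1/y − (1/3)| < ε.
|1/y − (1/3)| = |3 − y|/(3·|y|) = |y − 3|/(3|y|).
Require δ ≤ 3/2 so that |y| > 3 − 3/2 = 3/2, hence 3|y| > 9/2.
Then |1/y − (1/3)| < |y − 3|/(9/2), which is < ε when |y − 3| < (9/2)ε.
Take δ = min(3/2, (9/2)ε). Then 0 < |y − 3| < δ gives both |y − 3| < 3/2 and |y − 3| < (9/2)ε, so |1/y − (1/3)| < ε.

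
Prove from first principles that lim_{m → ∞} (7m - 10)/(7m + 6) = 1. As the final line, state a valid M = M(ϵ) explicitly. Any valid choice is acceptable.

Suppose ϵ > 0. For m ≥ 1, |(7m - 10)/(7m + 6) − 1| = |-112|/(7(7m + 6)) = 112/(7(7m + 6)).
Since 7m + 6 ≥ 7m for m ≥ 1, this is ≤ 112/(7·7m) = (16/7)/m.
So |(7m - 10)/(7m + 6) − 1| < ϵ whenever m > (16/7)/ϵ.
Take M = (16/7)/ϵ. If m > M then |(7m - 10)/(7m + 6) − 1| ≤ (16/7)/m < ϵ.

M = (16/7)/ϵ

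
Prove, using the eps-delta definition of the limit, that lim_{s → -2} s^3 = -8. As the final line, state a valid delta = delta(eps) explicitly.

delta = min(1, eps/19)

Let eps > 0. We seek delta > 0 with 0 < |s + 2| < delta ⇒ |s^3 + 8| < eps.
Factor: s^3 + 8 = (s + 2)(s^2 - 2s + 4), so |s^3 + 8| = |s + 2|·|s^2 - 2s + 4|.
Impose delta ≤ 1 so that |s| < 3; then |s^2 - 2s + 4| ≤ 19.
Hence |s^3 + 8| ≤ 19|s + 2|, which is < eps once |s + 2| < eps/19.
Take delta = min(1, eps/19). If 0 < |s + 2| < delta then both bounds hold and |s^3 + 8| ≤ 19|s + 2| < 19·(eps/19) = eps.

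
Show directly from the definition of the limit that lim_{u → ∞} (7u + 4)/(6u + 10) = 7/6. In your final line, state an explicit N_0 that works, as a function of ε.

Let ε > 0 be given. We seek N_0 > 0 such that u > N_0 implies |(7u + 4)/(6u + 10) − (7/6)| < ε.
(7u + 4)/(6u + 10) − (7/6) = (6(7u + 4) − 7(6u + 10)) / (6(6u + 10)) = -46/(6(6u + 10)).
For u > 0 we have 6u + 10 > 6u, so |(7u + 4)/(6u + 10) − (7/6)| = 46/(6(6u + 10)) < 46/(6·6u) = (23/18)/u.
Thus |(7u + 4)/(6u + 10) − (7/6)| < ε whenever u > (23/18)/ε.
Take N_0 = (23/18)/ε. If u > N_0 then |(7u + 4)/(6u + 10) − (7/6)| < (23/18)/u < ε.

N_0 = (23/18)/ε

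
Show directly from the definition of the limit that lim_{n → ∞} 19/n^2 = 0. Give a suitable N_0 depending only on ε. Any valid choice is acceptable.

N_0 = (19/ε)^{1/2}

Fix ε > 0. For n ≥ 1, |19/n^2 − 0| = 19/n^2.
19/n^2 < ε ⇔ n^2 > 19/ε ⇔ n > (19/ε)^{1/2}.
Take N_0 = (19/ε)^{1/2}. Then n > N_0 implies 19/n^2 < ε.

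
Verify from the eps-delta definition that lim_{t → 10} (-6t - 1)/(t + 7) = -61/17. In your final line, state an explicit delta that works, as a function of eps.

delta = min(17/2, (289/82)eps)

Fix eps > 0. We want delta > 0 with 0 < |t − 10| < delta ⇒ |(-6t - 1)/(t + 7) + 61/17| < eps.
Combining over a common denominator, (-6t - 1)/(t + 7) + 61/17 = [(-6t - 1)·17 − (-61)·(t + 7)] / [17·(t + 7)] = -41(t − 10) / (17(t + 7)).
So |(-6t - 1)/(t + 7) + 61/17| = 41|t − 10| / (17·|t + 7|).
Require delta ≤ 17/2, so |t + 7| ≥ |17| − |t − 10| > 17 − 17/2 = 17/2.
Hence |(-6t - 1)/(t + 7) + 61/17| < 41|t − 10|/(17·(17/2)) = (82/289)|t − 10|, which is < eps once |t − 10| < (289/82)eps.
Take delta = min(17/2, (289/82)eps). Then 0 < |t − 10| < delta forces both bounds, so |(-6t - 1)/(t + 7) + 61/17| < eps.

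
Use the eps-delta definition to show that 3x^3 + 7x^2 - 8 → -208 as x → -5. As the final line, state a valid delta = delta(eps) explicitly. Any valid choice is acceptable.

Suppose eps > 0. We want delta > 0 such that 0 < |x + 5| < delta implies |(3x^3 + 7x^2 - 8) + 208| < eps.
(3x^3 + 7x^2 - 8) + 208 = 3x^3 + 7x^2 + 200 = (x + 5)(3x^2 - 8x + 40).
So |(3x^3 + 7x^2 - 8) + 208| = |x + 5|·|3x^2 - 8x + 40|.
Require delta ≤ 1. Then |x + 5| < 1 gives |x| < 6, and by the triangle inequality |3x^2 - 8x + 40| ≤ 3·6^2 + 8·6 + 40 = 196.
Hence |(3x^3 + 7x^2 - 8) + 208| ≤ 196|x + 5| < eps provided |x + 5| < eps/196.
Choosing delta = min(1, eps/196) ensures both conditions, hence |(3x^3 + 7x^2 - 8) + 208| < eps.

delta = min(1, eps/196)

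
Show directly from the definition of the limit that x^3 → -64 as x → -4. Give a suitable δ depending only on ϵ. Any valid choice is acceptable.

δ = min(1, ϵ/61)

Let ϵ > 0. We seek δ > 0 with 0 < |x + 4| < δ ⇒ |x^3 + 64| < ϵ.
Factor: x^3 + 64 = (x + 4)(x^2 - 4x + 16), so |x^3 + 64| = |x + 4|·|x^2 - 4x + 16|.
Impose δ ≤ 1 so that |x| < 5; then |x^2 - 4x + 16| ≤ 61.
Hence |x^3 + 64| ≤ 61|x + 4|, which is < ϵ once |x + 4| < ϵ/61.
Take δ = min(1, ϵ/61). If 0 < |x + 4| < δ then both bounds hold and |x^3 + 64| ≤ 61|x + 4| < 61·(ϵ/61) = ϵ.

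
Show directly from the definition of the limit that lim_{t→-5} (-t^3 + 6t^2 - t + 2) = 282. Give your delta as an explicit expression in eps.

delta = min(2, eps/182)

Fix eps > 0. We want delta > 0 such that 0 < |t + 5| < delta implies |(-t^3 + 6t^2 - t + 2) − 282| < eps.
(-t^3 + 6t^2 - t + 2) − 282 = -t^3 + 6t^2 - t - 280 = (t + 5)(-t^2 + 11t - 56).
So |(-t^3 + 6t^2 - t + 2) − 282| = |t + 5|·|-t^2 + 11t - 56|.
Assume first that |t + 5| < 2, so |t| < 7. Then |-t^2 + 11t - 56| ≤ 7^2 + 11·7 + 56 = 182.
Hence |(-t^3 + 6t^2 - t + 2) − 282| ≤ 182|t + 5| < eps provided |t + 5| < eps/182.
Take delta = min(2, eps/182). Then 0 < |t + 5| < delta gives both |t + 5| < 2 and |t + 5| < eps/182, so |(-t^3 + 6t^2 - t + 2) − 282| < eps.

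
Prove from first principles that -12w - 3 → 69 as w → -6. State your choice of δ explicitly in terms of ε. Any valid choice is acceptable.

Fix ε > 0. We need δ > 0 so that 0 < |w + 6| < δ implies |(-12w - 3) − 69| < ε.
Since (-12w - 3) − 69 = -12(w + 6), we have |(-12w - 3) − 69| = 12|w + 6|.
Thus it suffices that |w + 6| < ε/12.
Take δ = ε/12. If 0 < |w + 6| < δ then |(-12w - 3) − 69| = 12|w + 6| < 12·(ε/12) = ε.

δ = ε/12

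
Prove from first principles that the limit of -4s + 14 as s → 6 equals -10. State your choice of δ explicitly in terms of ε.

Suppose ε > 0. We need δ > 0 so that 0 < |s − 6| < δ implies |(-4s + 14) + 10| < ε.
Since (-4s + 14) + 10 = -4(s − 6), we have |(-4s + 14) + 10| = 4|s − 6|.
Thus it suffices that |s − 6| < ε/4.
Choosing δ = ε/4 gives |(-4s + 14) + 10| = 4|s − 6| < ε whenever |s − 6| < δ.

δ = ε/4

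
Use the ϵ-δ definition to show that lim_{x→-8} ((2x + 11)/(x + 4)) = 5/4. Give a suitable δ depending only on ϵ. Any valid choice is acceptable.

Fix ϵ > 0. We want δ > 0 with 0 < |x + 8| < δ ⇒ |(2x + 11)/(x + 4) − (5/4)| < ϵ.
Combining over a common denominator, (2x + 11)/(x + 4) − (5/4) = [(2x + 11)·(-4) − (-5)·(x + 4)] / [(-4)·(x + 4)] = -3(x + 8) / ((-4)(x + 4)).
So |(2x + 11)/(x + 4) − (5/4)| = 3|x + 8| / (4·|x + 4|).
Restrict δ ≤ 2. Then |x + 8| < 2 gives |x + 4| = |(x + 8) + (-4)| ≥ 4 − 2 = 2.
Hence |(2x + 11)/(x + 4) − (5/4)| < 3|x + 8|/(4·2) = (3/8)|x + 8|, which is < ϵ once |x + 8| < (8/3)ϵ.
Take δ = min(2, (8/3)ϵ). Then 0 < |x + 8| < δ forces both bounds, so |(2x + 11)/(x + 4) − (5/4)| < ϵ.

δ = min(2, (8/3)ϵ)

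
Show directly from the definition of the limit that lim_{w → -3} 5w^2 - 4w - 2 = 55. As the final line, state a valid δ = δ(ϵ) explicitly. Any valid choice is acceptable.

δ = min(2, ϵ/44)

Suppose ϵ > 0. We want δ > 0 such that 0 < |w + 3| < δ implies |(5w^2 - 4w - 2) − 55| < ϵ.
(5w^2 - 4w - 2) − 55 = 5w^2 - 4w - 57 = (w + 3)(5w - 19).
So |(5w^2 - 4w - 2) − 55| = |w + 3|·|5w - 19|.
Assume first that |w + 3| < 2, so |w| < 5. Then |5w - 19| ≤ 5·5 + 19 = 44.
Hence |(5w^2 - 4w - 2) − 55| ≤ 44|w + 3| < ϵ provided |w + 3| < ϵ/44.
Take δ = min(2, ϵ/44). Then 0 < |w + 3| < δ gives both |w + 3| < 2 and |w + 3| < ϵ/44, so |(5w^2 - 4w - 2) − 55| < ϵ.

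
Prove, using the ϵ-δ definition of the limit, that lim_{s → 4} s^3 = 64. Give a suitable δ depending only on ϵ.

Let ϵ > 0. We seek δ > 0 with 0 < |s − 4| < δ ⇒ |s^3 − 64| < ϵ.
Factor: s^3 − 64 = (s − 4)(s^2 + 4s + 16), so |s^3 − 64| = |s − 4|·|s^2 + 4s + 16|.
Restrict δ ≤ 1. Then |s − 4| < 1 gives |s| < 5, so by the triangle inequality |s^2 + 4s + 16| ≤ 5^2 + 4·5 + 16 = 61.
Hence |s^3 − 64| ≤ 61|s − 4|, which is < ϵ once |s − 4| < ϵ/61.
Take δ = min(1, ϵ/61). If 0 < |s − 4| < δ then both bounds hold and |s^3 − 64| ≤ 61|s − 4| < 61·(ϵ/61) = ϵ.

δ = min(1, ϵ/61)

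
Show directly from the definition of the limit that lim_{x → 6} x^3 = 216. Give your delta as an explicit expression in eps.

Let eps > 0 be given. We seek delta > 0 with 0 < |x − 6| < delta ⇒ |x^3 − 216| < eps.
Factor: x^3 − 216 = (x − 6)(x^2 + 6x + 36), so |x^3 − 216| = |x − 6|·|x^2 + 6x + 36|.
Impose delta ≤ 1 so that |x| < 7; then |x^2 + 6x + 36| ≤ 127.
Hence |x^3 − 216| ≤ 127|x − 6|, which is < eps once |x − 6| < eps/127.
Take delta = min(1, eps/127). If 0 < |x − 6| < delta then both bounds hold and |x^3 − 216| ≤ 127|x − 6| < 127·(eps/127) = eps.

delta = min(1, eps/127)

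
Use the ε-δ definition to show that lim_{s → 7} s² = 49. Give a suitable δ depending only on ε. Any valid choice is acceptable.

δ = min(2, ε/16)

Fix ε > 0. We seek δ > 0 with 0 < |s − 7| < δ ⇒ |s² − 49| < ε.
Factor: s² − 49 = (s − 7)(s + 7), so |s² − 49| = |s − 7|·|s + 7|.
Impose δ ≤ 2 so that |s| < 9; then |s + 7| ≤ 16.
Hence |s² − 49| ≤ 16|s − 7|, which is < ε once |s − 7| < ε/16.
Take δ = min(2, ε/16). If 0 < |s − 7| < δ then both bounds hold and |s² − 49| ≤ 16|s − 7| < 16·(ε/16) = ε.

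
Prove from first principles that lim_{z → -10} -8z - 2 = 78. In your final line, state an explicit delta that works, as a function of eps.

delta = eps/8

Let eps > 0 be given. We need delta > 0 so that 0 < |z + 10| < delta implies |(-8z - 2) − 78| < eps.
Since (-8z - 2) − 78 = -8(z + 10), we have |(-8z - 2) − 78| = 8|z + 10|.
So 8|z + 10| < eps exactly when |z + 10| < eps/8.
Take delta = eps/8. If 0 < |z + 10| < delta then |(-8z - 2) − 78| = 8|z + 10| < 8·(eps/8) = eps.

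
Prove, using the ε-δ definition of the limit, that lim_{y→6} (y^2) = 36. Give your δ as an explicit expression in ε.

δ = min(2, ε/14)

Let ε > 0 be given. We seek δ > 0 with 0 < |y − 6| < δ ⇒ |y^2 − 36| < ε.
Factor: y^2 − 36 = (y − 6)(y + 6), so |y^2 − 36| = |y − 6|·|y + 6|.
Restrict δ ≤ 2. Then |y − 6| < 2 gives |y| < 8, so by the triangle inequality |y + 6| ≤ 8 + 6 = 14.
Hence |y^2 − 36| ≤ 14|y − 6|, which is < ε once |y − 6| < ε/14.
Take δ = min(2, ε/14). If 0 < |y − 6| < δ then both bounds hold and |y^2 − 36| ≤ 14|y − 6| < 14·(ε/14) = ε.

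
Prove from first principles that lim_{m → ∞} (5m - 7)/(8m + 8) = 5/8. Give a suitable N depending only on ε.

Let ε > 0. For m ≥ 1, |(5m - 7)/(8m + 8) − (5/8)| = |-96|/(8(8m + 8)) = 96/(8(8m + 8)).
Since 8m + 8 ≥ 8m for m ≥ 1, this is ≤ 96/(8·8m) = (3/2)/m.
So |(5m - 7)/(8m + 8) − (5/8)| < ε whenever m > (3/2)/ε.
Take N = (3/2)/ε. If m > N then |(5m - 7)/(8m + 8) − (5/8)| ≤ (3/2)/m < ε.

N = (3/2)/ε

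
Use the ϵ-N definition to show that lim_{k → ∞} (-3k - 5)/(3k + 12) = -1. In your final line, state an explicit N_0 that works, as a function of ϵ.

Suppose ϵ > 0. For k ≥ 1, |(-3k - 5)/(3k + 12) + 1| = |21|/(3(3k + 12)) = 21/(3(3k + 12)).
Since 3k + 12 ≥ 3k for k ≥ 1, this is ≤ 21/(3·3k) = (7/3)/k.
So |(-3k - 5)/(3k + 12) + 1| < ϵ whenever k > (7/3)/ϵ.
Take N_0 = (7/3)/ϵ. If k > N_0 then |(-3k - 5)/(3k + 12) + 1| ≤ (7/3)/k < ϵ.

N_0 = (7/3)/ϵ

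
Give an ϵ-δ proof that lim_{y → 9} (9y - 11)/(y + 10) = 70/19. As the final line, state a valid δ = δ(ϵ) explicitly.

δ = min(19/2, (361/202)ϵ)

Fix ϵ > 0. We want δ > 0 with 0 < |y − 9| < δ ⇒ |(9y - 11)/(y + 10) − (70/19)| < ϵ.
Combining over a common denominator, (9y - 11)/(y + 10) − (70/19) = [(9y - 11)·19 − 70·(y + 10)] / [19·(y + 10)] = 101(y − 9) / (19(y + 10)).
So |(9y - 11)/(y + 10) − (70/19)| = 101|y − 9| / (19·|y + 10|).
Require δ ≤ 19/2, so |y + 10| ≥ |19| − |y − 9| > 19 − 19/2 = 19/2.
Hence |(9y - 11)/(y + 10) − (70/19)| < 101|y − 9|/(19·(19/2)) = (202/361)|y − 9|, which is < ϵ once |y − 9| < (361/202)ϵ.
Take δ = min(19/2, (361/202)ϵ). Then 0 < |y − 9| < δ forces both bounds, so |(9y - 11)/(y + 10) − (70/19)| < ϵ.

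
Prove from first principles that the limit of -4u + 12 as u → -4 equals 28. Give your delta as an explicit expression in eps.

Fix eps > 0. We need delta > 0 so that 0 < |u + 4| < delta implies |(-4u + 12) − 28| < eps.
|(-4u + 12) − 28| = |-4u - 16| = 4|u + 4|.
So 4|u + 4| < eps exactly when |u + 4| < eps/4.
Take delta = eps/4. If 0 < |u + 4| < delta then |(-4u + 12) − 28| = 4|u + 4| < 4·(eps/4) = eps.

delta = eps/4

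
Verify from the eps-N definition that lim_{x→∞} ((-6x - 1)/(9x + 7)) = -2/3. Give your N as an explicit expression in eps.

Suppose eps > 0. We seek N > 0 such that x > N implies |(-6x - 1)/(9x + 7) + 2/3| < eps.
(-6x - 1)/(9x + 7) + 2/3 = (9(-6x - 1) − (-6)(9x + 7)) / (9(9x + 7)) = 33/(9(9x + 7)).
For x > 0 we have 9x + 7 > 9x, so |(-6x - 1)/(9x + 7) + 2/3| = 33/(9(9x + 7)) < 33/(9·9x) = (11/27)/x.
Thus |(-6x - 1)/(9x + 7) + 2/3| < eps whenever x > (11/27)/eps.
Take N = (11/27)/eps. If x > N then |(-6x - 1)/(9x + 7) + 2/3| < (11/27)/x < eps.

N = (11/27)/eps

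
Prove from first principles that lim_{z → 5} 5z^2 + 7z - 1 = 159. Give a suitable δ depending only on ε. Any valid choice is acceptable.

δ = min(1, ε/62)

Suppose ε > 0. We want δ > 0 such that 0 < |z − 5| < δ implies |(5z^2 + 7z - 1) − 159| < ε.
(5z^2 + 7z - 1) − 159 = 5z^2 + 7z - 160 = (z − 5)(5z + 32).
So |(5z^2 + 7z - 1) − 159| = |z − 5|·|5z + 32|.
Require δ ≤ 1. Then |z − 5| < 1 gives |z| < 6, and by the triangle inequality |5z + 32| ≤ 5·6 + 32 = 62.
Hence |(5z^2 + 7z - 1) − 159| ≤ 62|z − 5| < ε provided |z − 5| < ε/62.
Choosing δ = min(1, ε/62) ensures both conditions, hence |(5z^2 + 7z - 1) − 159| < ε.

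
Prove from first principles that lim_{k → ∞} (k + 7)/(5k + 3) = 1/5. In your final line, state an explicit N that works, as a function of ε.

N = (32/25)/ε

Fix ε > 0. For k ≥ 1, |(k + 7)/(5k + 3) − (1/5)| = |32|/(5(5k + 3)) = 32/(5(5k + 3)).
Since 5k + 3 ≥ 5k for k ≥ 1, this is ≤ 32/(5·5k) = (32/25)/k.
So |(k + 7)/(5k + 3) − (1/5)| < ε whenever k > (32/25)/ε.
Take N = (32/25)/ε. If k > N then |(k + 7)/(5k + 3) − (1/5)| ≤ (32/25)/k < ε.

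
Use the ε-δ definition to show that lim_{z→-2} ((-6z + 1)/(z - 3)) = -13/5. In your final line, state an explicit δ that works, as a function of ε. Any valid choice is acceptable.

Let ε > 0. We want δ > 0 with 0 < |z + 2| < δ ⇒ |(-6z + 1)/(z - 3) + 13/5| < ε.
Combining over a common denominator, (-6z + 1)/(z - 3) + 13/5 = [(-6z + 1)·(-5) − 13·(z - 3)] / [(-5)·(z - 3)] = 17(z + 2) / ((-5)(z - 3)).
So |(-6z + 1)/(z - 3) + 13/5| = 17|z + 2| / (5·|z − 3|).
Require δ ≤ 5/2, so |z − 3| ≥ |-5| − |z + 2| > 5 − 5/2 = 5/2.
Hence |(-6z + 1)/(z - 3) + 13/5| < 17|z + 2|/(5·(5/2)) = (34/25)|z + 2|, which is < ε once |z + 2| < (25/34)ε.
Take δ = min(5/2, (25/34)ε). Then 0 < |z + 2| < δ forces both bounds, so |(-6z + 1)/(z - 3) + 13/5| < ε.

δ = min(5/2, (25/34)ε)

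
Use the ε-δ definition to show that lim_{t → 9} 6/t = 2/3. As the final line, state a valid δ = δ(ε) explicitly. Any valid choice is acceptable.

δ = min(9/2, (27/4)ε)

Let ε > 0 be given. We seek δ > 0 such that 0 < |t − 9| < δ implies |6/t − (2/3)| < ε.
|6/t − (2/3)| = 6·|9 − t|/(9·|t|) = 6|t − 9|/(9|t|).
Restrict δ ≤ 9/2. Then |t − 9| < 9/2 gives |t| > 9/2, so 9|t| > 81/2.
Then |6/t − (2/3)| < 6|t − 9|/(81/2), which is < ε when |t − 9| < (27/4)ε.
Take δ = min(9/2, (27/4)ε). Then 0 < |t − 9| < δ gives both |t − 9| < 9/2 and |t − 9| < (27/4)ε, so |6/t − (2/3)| < ε.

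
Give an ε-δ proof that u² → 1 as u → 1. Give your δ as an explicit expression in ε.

Suppose ε > 0. We seek δ > 0 with 0 < |u − 1| < δ ⇒ |u² − 1| < ε.
Factor: u² − 1 = (u − 1)(u + 1), so |u² − 1| = |u − 1|·|u + 1|.
Impose δ ≤ 1 so that |u| < 2; then |u + 1| ≤ 3.
Hence |u² − 1| ≤ 3|u − 1|, which is < ε once |u − 1| < ε/3.
Take δ = min(1, ε/3). If 0 < |u − 1| < δ then both bounds hold and |u² − 1| ≤ 3|u − 1| < 3·(ε/3) = ε.

δ = min(1, ε/3)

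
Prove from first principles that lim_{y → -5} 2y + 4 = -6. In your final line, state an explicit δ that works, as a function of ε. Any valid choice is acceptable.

δ = ε/2

Suppose ε > 0. We need δ > 0 so that 0 < |y + 5| < δ implies |(2y + 4) + 6| < ε.
|(2y + 4) + 6| = |2y + 10| = 2|y + 5|.
So 2|y + 5| < ε exactly when |y + 5| < ε/2.
Take δ = ε/2. If 0 < |y + 5| < δ then |(2y + 4) + 6| = 2|y + 5| < 2·(ε/2) = ε.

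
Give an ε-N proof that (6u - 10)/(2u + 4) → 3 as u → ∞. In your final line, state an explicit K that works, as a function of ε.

K = 11/ε

Suppose ε > 0. We seek K > 0 such that u > K implies |(6u - 10)/(2u + 4) − 3| < ε.
(6u - 10)/(2u + 4) − 3 = (2(6u - 10) − 6(2u + 4)) / (2(2u + 4)) = -44/(2(2u + 4)).
For u > 0 we have 2u + 4 > 2u, so |(6u - 10)/(2u + 4) − 3| = 44/(2(2u + 4)) < 44/(2·2u) = 11/u.
Thus |(6u - 10)/(2u + 4) − 3| < ε whenever u > 11/ε.
Take K = 11/ε. If u > K then |(6u - 10)/(2u + 4) − 3| < 11/u < ε.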